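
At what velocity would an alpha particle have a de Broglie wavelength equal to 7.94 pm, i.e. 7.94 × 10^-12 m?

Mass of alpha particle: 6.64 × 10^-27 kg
1.26 × 10^4 m/s

From λ = h/(mv), solve for v:

v = h/(mλ)
v = (6.626 × 10^-34 J·s) / (6.64 × 10^-27 kg × 7.94 × 10^-12 m)
v = 1.26 × 10^4 m/s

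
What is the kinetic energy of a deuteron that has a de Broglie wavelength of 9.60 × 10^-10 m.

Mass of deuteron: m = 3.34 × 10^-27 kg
7.13 × 10^-23 J (or 4.45 × 10^-4 eV)

From λ = h/√(2mKE), we solve for KE:

λ² = h²/(2mKE)
KE = h²/(2mλ²)
KE = (6.626 × 10^-34 J·s)² / (2 × 3.34 × 10^-27 kg × (9.60 × 10^-10 m)²)
KE = 7.13 × 10^-23 J
KE = 4.45 × 10^-4 eV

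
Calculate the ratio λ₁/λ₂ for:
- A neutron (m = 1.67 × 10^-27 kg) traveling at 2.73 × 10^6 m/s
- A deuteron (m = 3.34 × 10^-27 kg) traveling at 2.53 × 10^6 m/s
λ₁/λ₂ = 1.85

Using λ = h/(mv):

λ₁ = h/(m₁v₁) = 1.45 × 10^-13 m
λ₂ = h/(m₂v₂) = 7.84 × 10^-14 m

Ratio λ₁/λ₂ = (m₂v₂)/(m₁v₁)
         = (3.34 × 10^-27 kg × 2.53 × 10^6 m/s) / (1.67 × 10^-27 kg × 2.73 × 10^6 m/s)
         = 1.85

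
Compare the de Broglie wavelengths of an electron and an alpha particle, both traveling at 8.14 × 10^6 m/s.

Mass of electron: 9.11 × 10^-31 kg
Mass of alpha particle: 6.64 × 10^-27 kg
The electron has the longer wavelength.

Using λ = h/(mv), since both particles have the same velocity, the wavelength depends only on mass.

For electron: λ₁ = h/(m₁v) = 8.94 × 10^-11 m
For alpha particle: λ₂ = h/(m₂v) = 1.23 × 10^-14 m

Since λ ∝ 1/m at constant velocity, the lighter particle has the longer wavelength.

The electron has the longer de Broglie wavelength.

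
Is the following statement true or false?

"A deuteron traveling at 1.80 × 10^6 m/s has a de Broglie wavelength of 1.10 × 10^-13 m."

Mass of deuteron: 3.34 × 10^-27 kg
True

The claim is correct.

Using λ = h/(mv):
λ = (6.626 × 10^-34 J·s) / (3.34 × 10^-27 kg × 1.80 × 10^6 m/s)
λ = 1.10 × 10^-13 m

This matches the claimed value.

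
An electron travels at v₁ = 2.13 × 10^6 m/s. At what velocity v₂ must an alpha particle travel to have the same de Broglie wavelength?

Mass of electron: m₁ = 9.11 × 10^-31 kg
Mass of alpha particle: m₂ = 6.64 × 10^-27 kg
v₂ = 2.92 × 10^2 m/s

For equal de Broglie wavelengths: λ₁ = λ₂

h/(m₁v₁) = h/(m₂v₂)
m₁v₁ = m₂v₂
v₂ = v₁ · (m₁/m₂)

v₂ = 2.13 × 10^6 m/s × (9.11 × 10^-31 kg / 6.64 × 10^-27 kg)
v₂ = 2.92 × 10^2 m/s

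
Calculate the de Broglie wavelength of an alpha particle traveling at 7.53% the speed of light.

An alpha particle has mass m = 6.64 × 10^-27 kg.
4.42 × 10^-15 m

Using the de Broglie relation λ = h/(mv):

v = 7.53% × c = 2.257 × 10^7 m/s

λ = h/(mv)
λ = (6.626 × 10^-34 J·s) / (6.64 × 10^-27 kg × 2.257 × 10^7 m/s)
λ = 4.42 × 10^-15 m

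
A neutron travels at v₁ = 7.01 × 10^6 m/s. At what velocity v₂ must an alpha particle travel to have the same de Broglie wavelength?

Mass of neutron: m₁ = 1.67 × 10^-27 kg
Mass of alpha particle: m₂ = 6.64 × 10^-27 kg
v₂ = 1.76 × 10^6 m/s

For equal de Broglie wavelengths: λ₁ = λ₂

h/(m₁v₁) = h/(m₂v₂)
m₁v₁ = m₂v₂
v₂ = v₁ · (m₁/m₂)

v₂ = 7.01 × 10^6 m/s × (1.67 × 10^-27 kg / 6.64 × 10^-27 kg)
v₂ = 1.76 × 10^6 m/s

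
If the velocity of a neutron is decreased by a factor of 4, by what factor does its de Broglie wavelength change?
The wavelength increases by a factor of 4.

From λ = h/(mv), the wavelength is inversely proportional to velocity:

λ ∝ 1/v

If v → v/4, then λ → 4λ

When velocity is decreased by a factor of 4, the wavelength increases by a factor of 4.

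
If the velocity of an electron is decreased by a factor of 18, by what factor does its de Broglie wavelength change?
The wavelength increases by a factor of 18.

From λ = h/(mv), the wavelength is inversely proportional to velocity:

λ ∝ 1/v

If v → v/18, then λ → 18λ

When velocity is decreased by a factor of 18, the wavelength increases by a factor of 18.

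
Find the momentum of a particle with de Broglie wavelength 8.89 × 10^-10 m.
7.45 × 10^-25 kg·m/s

From the de Broglie relation λ = h/p, we solve for p:

p = h/λ
p = (6.626 × 10^-34 J·s) / (8.89 × 10^-10 m)
p = 7.45 × 10^-25 kg·m/s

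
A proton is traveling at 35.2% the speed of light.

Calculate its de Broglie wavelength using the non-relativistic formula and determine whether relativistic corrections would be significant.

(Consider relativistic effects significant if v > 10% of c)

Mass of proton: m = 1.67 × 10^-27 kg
Yes, relativistic corrections are needed.

Using the non-relativistic de Broglie formula λ = h/(mv):

v = 35.2% × c = 1.055 × 10^8 m/s

λ = h/(mv)
λ = (6.626 × 10^-34 J·s) / (1.67 × 10^-27 kg × 1.055 × 10^8 m/s)
λ = 3.76 × 10^-15 m

Since v = 35.2% of c > 10% of c, relativistic corrections ARE significant and the actual wavelength would differ from this non-relativistic estimate.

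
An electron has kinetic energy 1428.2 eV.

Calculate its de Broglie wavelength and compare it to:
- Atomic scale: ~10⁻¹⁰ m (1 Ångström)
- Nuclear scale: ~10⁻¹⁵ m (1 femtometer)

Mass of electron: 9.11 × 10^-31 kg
λ = 3.25 × 10^-11 m, which is between nuclear and atomic scales.

Using λ = h/√(2mKE):

KE = 1428.2 eV = 2.288 × 10^-16 J

λ = h/√(2mKE)
λ = (6.626 × 10^-34 J·s) / √(2 × 9.11 × 10^-31 kg × 2.288 × 10^-16 J)
λ = 3.25 × 10^-11 m

Comparison:
- Atomic scale (10⁻¹⁰ m): λ is 0.32× this size
- Nuclear scale (10⁻¹⁵ m): λ is 3.2e+04× this size

The wavelength is between nuclear and atomic scales.

This wavelength is appropriate for probing atomic structure but too large for nuclear physics experiments.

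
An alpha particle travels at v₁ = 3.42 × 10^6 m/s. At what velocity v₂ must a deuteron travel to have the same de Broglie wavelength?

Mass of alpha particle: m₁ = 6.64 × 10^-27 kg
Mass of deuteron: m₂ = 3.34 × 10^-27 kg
v₂ = 6.80 × 10^6 m/s

For equal de Broglie wavelengths: λ₁ = λ₂

h/(m₁v₁) = h/(m₂v₂)
m₁v₁ = m₂v₂
v₂ = v₁ · (m₁/m₂)

v₂ = 3.42 × 10^6 m/s × (6.64 × 10^-27 kg / 3.34 × 10^-27 kg)
v₂ = 6.80 × 10^6 m/s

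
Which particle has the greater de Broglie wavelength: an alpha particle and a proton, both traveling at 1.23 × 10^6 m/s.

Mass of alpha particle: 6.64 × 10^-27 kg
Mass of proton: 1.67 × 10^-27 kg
The proton has the longer wavelength.

Using λ = h/(mv), since both particles have the same velocity, the wavelength depends only on mass.

For alpha particle: λ₁ = h/(m₁v) = 8.11 × 10^-14 m
For proton: λ₂ = h/(m₂v) = 3.23 × 10^-13 m

Since λ ∝ 1/m at constant velocity, the lighter particle has the longer wavelength.

The proton has the longer de Broglie wavelength.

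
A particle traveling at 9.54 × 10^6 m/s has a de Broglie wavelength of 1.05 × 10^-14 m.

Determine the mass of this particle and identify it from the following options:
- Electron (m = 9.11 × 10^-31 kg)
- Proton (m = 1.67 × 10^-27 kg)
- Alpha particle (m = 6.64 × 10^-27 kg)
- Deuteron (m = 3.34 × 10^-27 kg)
The particle is an alpha particle.

From λ = h/(mv), solve for mass:

m = h/(λv)
m = (6.626 × 10^-34 J·s) / (1.05 × 10^-14 m × 9.54 × 10^6 m/s)
m = 6.61 × 10^-27 kg

Comparing with the listed masses, this is closest to an alpha particle.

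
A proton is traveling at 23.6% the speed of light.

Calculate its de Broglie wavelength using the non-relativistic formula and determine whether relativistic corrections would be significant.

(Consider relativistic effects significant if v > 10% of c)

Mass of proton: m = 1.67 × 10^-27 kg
Yes, relativistic corrections are needed.

Using the non-relativistic de Broglie formula λ = h/(mv):

v = 23.6% × c = 7.075 × 10^7 m/s

λ = h/(mv)
λ = (6.626 × 10^-34 J·s) / (1.67 × 10^-27 kg × 7.075 × 10^7 m/s)
λ = 5.61 × 10^-15 m

Since v = 23.6% of c > 10% of c, relativistic corrections ARE significant and the actual wavelength would differ from this non-relativistic estimate.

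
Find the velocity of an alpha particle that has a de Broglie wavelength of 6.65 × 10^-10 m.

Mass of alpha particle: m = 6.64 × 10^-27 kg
1.50 × 10^2 m/s

From the de Broglie relation λ = h/(mv), we solve for v:

v = h/(mλ)
v = (6.626 × 10^-34 J·s) / (6.64 × 10^-27 kg × 6.65 × 10^-10 m)
v = 1.50 × 10^2 m/s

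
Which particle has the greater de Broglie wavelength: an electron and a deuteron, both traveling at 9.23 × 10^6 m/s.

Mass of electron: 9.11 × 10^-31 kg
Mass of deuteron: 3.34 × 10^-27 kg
The electron has the longer wavelength.

Using λ = h/(mv), since both particles have the same velocity, the wavelength depends only on mass.

For electron: λ₁ = h/(m₁v) = 7.88 × 10^-11 m
For deuteron: λ₂ = h/(m₂v) = 2.15 × 10^-14 m

Since λ ∝ 1/m at constant velocity, the lighter particle has the longer wavelength.

The electron has the longer de Broglie wavelength.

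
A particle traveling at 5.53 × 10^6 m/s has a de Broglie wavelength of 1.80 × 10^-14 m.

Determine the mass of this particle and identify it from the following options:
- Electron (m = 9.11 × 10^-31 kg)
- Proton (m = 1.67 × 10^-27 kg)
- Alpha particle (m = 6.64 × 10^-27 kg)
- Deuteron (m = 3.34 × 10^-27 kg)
The particle is an alpha particle.

From λ = h/(mv), solve for mass:

m = h/(λv)
m = (6.626 × 10^-34 J·s) / (1.80 × 10^-14 m × 5.53 × 10^6 m/s)
m = 6.66 × 10^-27 kg

Comparing with the listed masses, this is closest to an alpha particle.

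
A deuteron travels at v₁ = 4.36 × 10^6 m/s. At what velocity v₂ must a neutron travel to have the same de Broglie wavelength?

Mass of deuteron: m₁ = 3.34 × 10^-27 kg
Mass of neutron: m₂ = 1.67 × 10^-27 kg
v₂ = 8.72 × 10^6 m/s

For equal de Broglie wavelengths: λ₁ = λ₂

h/(m₁v₁) = h/(m₂v₂)
m₁v₁ = m₂v₂
v₂ = v₁ · (m₁/m₂)

v₂ = 4.36 × 10^6 m/s × (3.34 × 10^-27 kg / 1.67 × 10^-27 kg)
v₂ = 8.72 × 10^6 m/s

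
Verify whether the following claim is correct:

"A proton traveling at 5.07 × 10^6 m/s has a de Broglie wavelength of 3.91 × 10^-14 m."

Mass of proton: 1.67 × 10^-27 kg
False

The claim is incorrect.

Using λ = h/(mv):
λ = (6.626 × 10^-34 J·s) / (1.67 × 10^-27 kg × 5.07 × 10^6 m/s)
λ = 7.83 × 10^-14 m

The actual wavelength differs from the claimed 3.91 × 10^-14 m.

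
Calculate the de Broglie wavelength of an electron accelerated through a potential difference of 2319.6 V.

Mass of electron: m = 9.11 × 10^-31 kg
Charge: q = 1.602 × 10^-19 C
2.55 × 10^-11 m

When a particle is accelerated through voltage V, it gains kinetic energy KE = qV.

The de Broglie wavelength is then λ = h/√(2mqV):

λ = h/√(2mqV)
λ = (6.626 × 10^-34 J·s) / √(2 × 9.11 × 10^-31 kg × 1.602 × 10^-19 C × 2319.6 V)
λ = 2.55 × 10^-11 m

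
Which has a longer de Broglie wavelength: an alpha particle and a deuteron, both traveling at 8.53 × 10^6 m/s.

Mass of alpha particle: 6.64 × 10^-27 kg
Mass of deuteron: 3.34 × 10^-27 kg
The deuteron has the longer wavelength.

Using λ = h/(mv), since both particles have the same velocity, the wavelength depends only on mass.

For alpha particle: λ₁ = h/(m₁v) = 1.17 × 10^-14 m
For deuteron: λ₂ = h/(m₂v) = 2.33 × 10^-14 m

Since λ ∝ 1/m at constant velocity, the lighter particle has the longer wavelength.

The deuteron has the longer de Broglie wavelength.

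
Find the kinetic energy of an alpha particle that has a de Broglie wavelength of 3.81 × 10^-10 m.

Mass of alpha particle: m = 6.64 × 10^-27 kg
2.28 × 10^-22 J (or 1.42 × 10^-3 eV)

From λ = h/√(2mKE), we solve for KE:

λ² = h²/(2mKE)
KE = h²/(2mλ²)
KE = (6.626 × 10^-34 J·s)² / (2 × 6.64 × 10^-27 kg × (3.81 × 10^-10 m)²)
KE = 2.28 × 10^-22 J
KE = 1.42 × 10^-3 eV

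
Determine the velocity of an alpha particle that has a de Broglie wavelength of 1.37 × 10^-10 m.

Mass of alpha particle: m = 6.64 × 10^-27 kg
7.28 × 10^2 m/s

From the de Broglie relation λ = h/(mv), we solve for v:

v = h/(mλ)
v = (6.626 × 10^-34 J·s) / (6.64 × 10^-27 kg × 1.37 × 10^-10 m)
v = 7.28 × 10^2 m/s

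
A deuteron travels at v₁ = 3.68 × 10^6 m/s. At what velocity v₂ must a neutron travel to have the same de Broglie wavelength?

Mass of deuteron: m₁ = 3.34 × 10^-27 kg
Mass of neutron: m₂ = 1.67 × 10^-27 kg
v₂ = 7.36 × 10^6 m/s

For equal de Broglie wavelengths: λ₁ = λ₂

h/(m₁v₁) = h/(m₂v₂)
m₁v₁ = m₂v₂
v₂ = v₁ · (m₁/m₂)

v₂ = 3.68 × 10^6 m/s × (3.34 × 10^-27 kg / 1.67 × 10^-27 kg)
v₂ = 7.36 × 10^6 m/s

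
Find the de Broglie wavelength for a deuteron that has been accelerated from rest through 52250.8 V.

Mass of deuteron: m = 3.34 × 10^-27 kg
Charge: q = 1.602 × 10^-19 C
8.86 × 10^-14 m

When a particle is accelerated through voltage V, it gains kinetic energy KE = qV.

The de Broglie wavelength is then λ = h/√(2mqV):

λ = h/√(2mqV)
λ = (6.626 × 10^-34 J·s) / √(2 × 3.34 × 10^-27 kg × 1.602 × 10^-19 C × 52250.8 V)
λ = 8.86 × 10^-14 m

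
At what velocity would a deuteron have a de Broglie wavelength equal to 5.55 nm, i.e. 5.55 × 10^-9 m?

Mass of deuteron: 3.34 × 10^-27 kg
3.57 × 10^1 m/s

From λ = h/(mv), solve for v:

v = h/(mλ)
v = (6.626 × 10^-34 J·s) / (3.34 × 10^-27 kg × 5.55 × 10^-9 m)
v = 3.57 × 10^1 m/s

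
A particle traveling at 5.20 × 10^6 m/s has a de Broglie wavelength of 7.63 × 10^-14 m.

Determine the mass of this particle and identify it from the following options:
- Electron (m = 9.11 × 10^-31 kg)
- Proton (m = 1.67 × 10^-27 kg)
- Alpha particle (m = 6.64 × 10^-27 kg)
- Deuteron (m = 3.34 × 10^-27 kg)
The particle is a proton.

From λ = h/(mv), solve for mass:

m = h/(λv)
m = (6.626 × 10^-34 J·s) / (7.63 × 10^-14 m × 5.20 × 10^6 m/s)
m = 1.67 × 10^-27 kg

Comparing with the listed masses, this is closest to a proton.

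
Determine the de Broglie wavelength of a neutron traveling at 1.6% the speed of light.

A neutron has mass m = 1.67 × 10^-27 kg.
8.27 × 10^-14 m

Using the de Broglie relation λ = h/(mv):

v = 1.6% × c = 4.797 × 10^6 m/s

λ = h/(mv)
λ = (6.626 × 10^-34 J·s) / (1.67 × 10^-27 kg × 4.797 × 10^6 m/s)
λ = 8.27 × 10^-14 m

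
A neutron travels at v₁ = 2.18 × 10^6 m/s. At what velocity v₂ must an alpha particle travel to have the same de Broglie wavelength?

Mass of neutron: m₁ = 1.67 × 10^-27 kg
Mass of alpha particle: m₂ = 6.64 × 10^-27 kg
v₂ = 5.48 × 10^5 m/s

For equal de Broglie wavelengths: λ₁ = λ₂

h/(m₁v₁) = h/(m₂v₂)
m₁v₁ = m₂v₂
v₂ = v₁ · (m₁/m₂)

v₂ = 2.18 × 10^6 m/s × (1.67 × 10^-27 kg / 6.64 × 10^-27 kg)
v₂ = 5.48 × 10^5 m/s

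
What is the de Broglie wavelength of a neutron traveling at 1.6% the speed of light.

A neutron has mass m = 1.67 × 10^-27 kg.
8.27 × 10^-14 m

Using the de Broglie relation λ = h/(mv):

v = 1.6% × c = 4.797 × 10^6 m/s

λ = h/(mv)
λ = (6.626 × 10^-34 J·s) / (1.67 × 10^-27 kg × 4.797 × 10^6 m/s)
λ = 8.27 × 10^-14 m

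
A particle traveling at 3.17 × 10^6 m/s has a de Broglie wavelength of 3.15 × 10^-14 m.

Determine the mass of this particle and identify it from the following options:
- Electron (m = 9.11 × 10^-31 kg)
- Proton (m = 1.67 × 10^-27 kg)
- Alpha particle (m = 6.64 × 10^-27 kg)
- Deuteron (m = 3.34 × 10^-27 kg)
The particle is an alpha particle.

From λ = h/(mv), solve for mass:

m = h/(λv)
m = (6.626 × 10^-34 J·s) / (3.15 × 10^-14 m × 3.17 × 10^6 m/s)
m = 6.64 × 10^-27 kg

Comparing with the listed masses, this is closest to an alpha particle.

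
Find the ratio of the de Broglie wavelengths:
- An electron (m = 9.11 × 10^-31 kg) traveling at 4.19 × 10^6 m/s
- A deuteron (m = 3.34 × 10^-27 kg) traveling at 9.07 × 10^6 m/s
λ₁/λ₂ = 7.94 × 10^3

Using λ = h/(mv):

λ₁ = h/(m₁v₁) = 1.74 × 10^-10 m
λ₂ = h/(m₂v₂) = 2.19 × 10^-14 m

Ratio λ₁/λ₂ = (m₂v₂)/(m₁v₁)
         = (3.34 × 10^-27 kg × 9.07 × 10^6 m/s) / (9.11 × 10^-31 kg × 4.19 × 10^6 m/s)
         = 7.94 × 10^3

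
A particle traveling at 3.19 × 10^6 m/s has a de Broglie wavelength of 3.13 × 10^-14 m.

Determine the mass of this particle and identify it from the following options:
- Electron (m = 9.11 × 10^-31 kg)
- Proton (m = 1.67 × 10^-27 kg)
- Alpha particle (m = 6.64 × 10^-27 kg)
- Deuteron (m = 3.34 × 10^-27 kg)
The particle is an alpha particle.

From λ = h/(mv), solve for mass:

m = h/(λv)
m = (6.626 × 10^-34 J·s) / (3.13 × 10^-14 m × 3.19 × 10^6 m/s)
m = 6.64 × 10^-27 kg

Comparing with the listed masses, this is closest to an alpha particle.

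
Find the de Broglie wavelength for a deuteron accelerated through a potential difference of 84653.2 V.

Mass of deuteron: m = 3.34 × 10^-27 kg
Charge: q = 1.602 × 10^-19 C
6.96 × 10^-14 m

When a particle is accelerated through voltage V, it gains kinetic energy KE = qV.

The de Broglie wavelength is then λ = h/√(2mqV):

λ = h/√(2mqV)
λ = (6.626 × 10^-34 J·s) / √(2 × 3.34 × 10^-27 kg × 1.602 × 10^-19 C × 84653.2 V)
λ = 6.96 × 10^-14 m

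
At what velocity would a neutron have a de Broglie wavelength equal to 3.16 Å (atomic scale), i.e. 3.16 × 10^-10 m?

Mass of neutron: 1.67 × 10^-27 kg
1.26 × 10^3 m/s

From λ = h/(mv), solve for v:

v = h/(mλ)
v = (6.626 × 10^-34 J·s) / (1.67 × 10^-27 kg × 3.16 × 10^-10 m)
v = 1.26 × 10^3 m/s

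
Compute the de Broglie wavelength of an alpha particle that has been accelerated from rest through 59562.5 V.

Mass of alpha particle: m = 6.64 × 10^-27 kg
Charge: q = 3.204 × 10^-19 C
4.16 × 10^-14 m

When a particle is accelerated through voltage V, it gains kinetic energy KE = qV.

The de Broglie wavelength is then λ = h/√(2mqV):

λ = h/√(2mqV)
λ = (6.626 × 10^-34 J·s) / √(2 × 6.64 × 10^-27 kg × 3.204 × 10^-19 C × 59562.5 V)
λ = 4.16 × 10^-14 m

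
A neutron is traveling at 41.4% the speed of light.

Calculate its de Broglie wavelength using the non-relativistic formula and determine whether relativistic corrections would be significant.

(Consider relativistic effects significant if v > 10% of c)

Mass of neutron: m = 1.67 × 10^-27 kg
Yes, relativistic corrections are needed.

Using the non-relativistic de Broglie formula λ = h/(mv):

v = 41.4% × c = 1.241 × 10^8 m/s

λ = h/(mv)
λ = (6.626 × 10^-34 J·s) / (1.67 × 10^-27 kg × 1.241 × 10^8 m/s)
λ = 3.20 × 10^-15 m

Since v = 41.4% of c > 10% of c, relativistic corrections ARE significant and the actual wavelength would differ from this non-relativistic estimate.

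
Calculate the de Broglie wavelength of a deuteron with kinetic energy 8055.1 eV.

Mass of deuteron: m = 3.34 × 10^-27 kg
2.26 × 10^-13 m

Using λ = h/√(2mKE):

First convert KE to Joules: KE = 8055.1 eV = 1.291 × 10^-15 J

λ = h/√(2mKE)
λ = (6.626 × 10^-34 J·s) / √(2 × 3.34 × 10^-27 kg × 1.291 × 10^-15 J)
λ = 2.26 × 10^-13 m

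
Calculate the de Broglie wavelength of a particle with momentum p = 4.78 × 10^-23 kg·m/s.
1.39 × 10^-11 m

Using the de Broglie relation λ = h/p:

λ = h/p
λ = (6.626 × 10^-34 J·s) / (4.78 × 10^-23 kg·m/s)
λ = 1.39 × 10^-11 m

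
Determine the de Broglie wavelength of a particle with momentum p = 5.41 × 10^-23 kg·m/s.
1.22 × 10^-11 m

Using the de Broglie relation λ = h/p:

λ = h/p
λ = (6.626 × 10^-34 J·s) / (5.41 × 10^-23 kg·m/s)
λ = 1.22 × 10^-11 m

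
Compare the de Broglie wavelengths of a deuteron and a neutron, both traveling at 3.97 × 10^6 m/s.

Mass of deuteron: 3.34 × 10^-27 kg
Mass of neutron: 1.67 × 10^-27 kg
The neutron has the longer wavelength.

Using λ = h/(mv), since both particles have the same velocity, the wavelength depends only on mass.

For deuteron: λ₁ = h/(m₁v) = 5.00 × 10^-14 m
For neutron: λ₂ = h/(m₂v) = 9.99 × 10^-14 m

Since λ ∝ 1/m at constant velocity, the lighter particle has the longer wavelength.

The neutron has the longer de Broglie wavelength.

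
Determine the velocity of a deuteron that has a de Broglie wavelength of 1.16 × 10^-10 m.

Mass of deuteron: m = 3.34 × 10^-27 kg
1.71 × 10^3 m/s

From the de Broglie relation λ = h/(mv), we solve for v:

v = h/(mλ)
v = (6.626 × 10^-34 J·s) / (3.34 × 10^-27 kg × 1.16 × 10^-10 m)
v = 1.71 × 10^3 m/s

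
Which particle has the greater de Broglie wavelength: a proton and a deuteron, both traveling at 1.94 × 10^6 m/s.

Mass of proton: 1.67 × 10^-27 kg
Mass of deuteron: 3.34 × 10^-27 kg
The proton has the longer wavelength.

Using λ = h/(mv), since both particles have the same velocity, the wavelength depends only on mass.

For proton: λ₁ = h/(m₁v) = 2.05 × 10^-13 m
For deuteron: λ₂ = h/(m₂v) = 1.02 × 10^-13 m

Since λ ∝ 1/m at constant velocity, the lighter particle has the longer wavelength.

The proton has the longer de Broglie wavelength.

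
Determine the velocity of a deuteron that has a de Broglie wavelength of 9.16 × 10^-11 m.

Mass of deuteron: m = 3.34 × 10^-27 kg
2.17 × 10^3 m/s

From the de Broglie relation λ = h/(mv), we solve for v:

v = h/(mλ)
v = (6.626 × 10^-34 J·s) / (3.34 × 10^-27 kg × 9.16 × 10^-11 m)
v = 2.17 × 10^3 m/s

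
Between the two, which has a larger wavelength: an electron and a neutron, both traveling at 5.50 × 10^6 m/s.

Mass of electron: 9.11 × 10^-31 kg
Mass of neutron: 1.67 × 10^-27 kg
The electron has the longer wavelength.

Using λ = h/(mv), since both particles have the same velocity, the wavelength depends only on mass.

For electron: λ₁ = h/(m₁v) = 1.32 × 10^-10 m
For neutron: λ₂ = h/(m₂v) = 7.21 × 10^-14 m

Since λ ∝ 1/m at constant velocity, the lighter particle has the longer wavelength.

The electron has the longer de Broglie wavelength.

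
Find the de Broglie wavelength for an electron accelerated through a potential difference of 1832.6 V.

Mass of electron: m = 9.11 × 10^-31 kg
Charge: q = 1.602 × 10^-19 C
2.86 × 10^-11 m

When a particle is accelerated through voltage V, it gains kinetic energy KE = qV.

The de Broglie wavelength is then λ = h/√(2mqV):

λ = h/√(2mqV)
λ = (6.626 × 10^-34 J·s) / √(2 × 9.11 × 10^-31 kg × 1.602 × 10^-19 C × 1832.6 V)
λ = 2.86 × 10^-11 m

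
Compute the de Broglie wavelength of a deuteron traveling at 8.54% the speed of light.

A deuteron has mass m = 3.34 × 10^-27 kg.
7.75 × 10^-15 m

Using the de Broglie relation λ = h/(mv):

v = 8.54% × c = 2.560 × 10^7 m/s

λ = h/(mv)
λ = (6.626 × 10^-34 J·s) / (3.34 × 10^-27 kg × 2.560 × 10^7 m/s)
λ = 7.75 × 10^-15 m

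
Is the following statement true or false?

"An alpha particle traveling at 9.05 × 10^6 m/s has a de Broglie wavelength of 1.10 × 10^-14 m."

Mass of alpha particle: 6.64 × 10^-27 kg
True

The claim is correct.

Using λ = h/(mv):
λ = (6.626 × 10^-34 J·s) / (6.64 × 10^-27 kg × 9.05 × 10^6 m/s)
λ = 1.10 × 10^-14 m

This matches the claimed value.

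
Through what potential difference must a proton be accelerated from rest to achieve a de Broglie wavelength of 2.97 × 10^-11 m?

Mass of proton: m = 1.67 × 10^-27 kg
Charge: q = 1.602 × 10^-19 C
9.30 × 10^-1 V

From λ = h/√(2mqV), we solve for V:

λ² = h²/(2mqV)
V = h²/(2mqλ²)
V = (6.626 × 10^-34 J·s)² / (2 × 1.67 × 10^-27 kg × 1.602 × 10^-19 C × (2.97 × 10^-11 m)²)
V = 9.30 × 10^-1 V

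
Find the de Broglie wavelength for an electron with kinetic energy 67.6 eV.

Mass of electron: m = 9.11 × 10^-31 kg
1.49 × 10^-10 m

Using λ = h/√(2mKE):

First convert KE to Joules: KE = 67.6 eV = 1.083 × 10^-17 J

λ = h/√(2mKE)
λ = (6.626 × 10^-34 J·s) / √(2 × 9.11 × 10^-31 kg × 1.083 × 10^-17 J)
λ = 1.49 × 10^-10 m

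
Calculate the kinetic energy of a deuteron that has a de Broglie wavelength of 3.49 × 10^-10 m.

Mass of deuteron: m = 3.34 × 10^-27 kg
5.40 × 10^-22 J (or 3.37 × 10^-3 eV)

From λ = h/√(2mKE), we solve for KE:

λ² = h²/(2mKE)
KE = h²/(2mλ²)
KE = (6.626 × 10^-34 J·s)² / (2 × 3.34 × 10^-27 kg × (3.49 × 10^-10 m)²)
KE = 5.40 × 10^-22 J
KE = 3.37 × 10^-3 eV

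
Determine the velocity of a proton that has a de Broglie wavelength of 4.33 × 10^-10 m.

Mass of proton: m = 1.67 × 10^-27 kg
9.16 × 10^2 m/s

From the de Broglie relation λ = h/(mv), we solve for v:

v = h/(mλ)
v = (6.626 × 10^-34 J·s) / (1.67 × 10^-27 kg × 4.33 × 10^-10 m)
v = 9.16 × 10^2 m/s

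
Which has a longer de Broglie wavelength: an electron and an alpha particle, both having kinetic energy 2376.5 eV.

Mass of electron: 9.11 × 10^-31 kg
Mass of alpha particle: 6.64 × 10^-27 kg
The electron has the longer wavelength.

Using λ = h/√(2mKE):

For electron: λ₁ = h/√(2m₁KE) = 2.52 × 10^-11 m
For alpha particle: λ₂ = h/√(2m₂KE) = 2.95 × 10^-13 m

Since λ ∝ 1/√m at constant kinetic energy, the lighter particle has the longer wavelength.

The electron has the longer de Broglie wavelength.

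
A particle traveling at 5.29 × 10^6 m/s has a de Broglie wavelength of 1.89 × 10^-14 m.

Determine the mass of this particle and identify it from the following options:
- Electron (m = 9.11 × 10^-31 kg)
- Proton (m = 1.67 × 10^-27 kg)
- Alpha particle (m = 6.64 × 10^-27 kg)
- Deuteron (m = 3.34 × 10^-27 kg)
The particle is an alpha particle.

From λ = h/(mv), solve for mass:

m = h/(λv)
m = (6.626 × 10^-34 J·s) / (1.89 × 10^-14 m × 5.29 × 10^6 m/s)
m = 6.63 × 10^-27 kg

Comparing with the listed masses, this is closest to an alpha particle.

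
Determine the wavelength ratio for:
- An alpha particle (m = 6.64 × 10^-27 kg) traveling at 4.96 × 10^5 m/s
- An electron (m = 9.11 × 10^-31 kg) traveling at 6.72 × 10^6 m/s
λ₁/λ₂ = 1.86 × 10^-3

Using λ = h/(mv):

λ₁ = h/(m₁v₁) = 2.01 × 10^-13 m
λ₂ = h/(m₂v₂) = 1.08 × 10^-10 m

Ratio λ₁/λ₂ = (m₂v₂)/(m₁v₁)
         = (9.11 × 10^-31 kg × 6.72 × 10^6 m/s) / (6.64 × 10^-27 kg × 4.96 × 10^5 m/s)
         = 1.86 × 10^-3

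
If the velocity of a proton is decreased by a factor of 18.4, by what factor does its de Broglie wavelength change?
The wavelength increases by a factor of 18.4.

From λ = h/(mv), the wavelength is inversely proportional to velocity:

λ ∝ 1/v

If v → v/18.4, then λ → 18.4λ

When velocity is decreased by a factor of 18.4, the wavelength increases by a factor of 18.4.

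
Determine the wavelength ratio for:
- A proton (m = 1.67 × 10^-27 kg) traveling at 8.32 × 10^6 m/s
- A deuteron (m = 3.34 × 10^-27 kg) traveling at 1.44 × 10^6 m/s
λ₁/λ₂ = 0.346

Using λ = h/(mv):

λ₁ = h/(m₁v₁) = 4.77 × 10^-14 m
λ₂ = h/(m₂v₂) = 1.38 × 10^-13 m

Ratio λ₁/λ₂ = (m₂v₂)/(m₁v₁)
         = (3.34 × 10^-27 kg × 1.44 × 10^6 m/s) / (1.67 × 10^-27 kg × 8.32 × 10^6 m/s)
         = 0.346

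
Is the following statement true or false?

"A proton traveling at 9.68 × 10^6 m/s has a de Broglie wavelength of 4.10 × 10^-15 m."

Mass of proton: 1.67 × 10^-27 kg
False

The claim is incorrect.

Using λ = h/(mv):
λ = (6.626 × 10^-34 J·s) / (1.67 × 10^-27 kg × 9.68 × 10^6 m/s)
λ = 4.10 × 10^-14 m

The actual wavelength differs from the claimed 4.10 × 10^-15 m.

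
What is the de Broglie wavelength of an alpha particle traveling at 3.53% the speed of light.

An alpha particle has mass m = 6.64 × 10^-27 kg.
9.43 × 10^-15 m

Using the de Broglie relation λ = h/(mv):

v = 3.53% × c = 1.058 × 10^7 m/s

λ = h/(mv)
λ = (6.626 × 10^-34 J·s) / (6.64 × 10^-27 kg × 1.058 × 10^7 m/s)
λ = 9.43 × 10^-15 m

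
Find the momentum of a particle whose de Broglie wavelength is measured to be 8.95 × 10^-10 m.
7.40 × 10^-25 kg·m/s

From the de Broglie relation λ = h/p, we solve for p:

p = h/λ
p = (6.626 × 10^-34 J·s) / (8.95 × 10^-10 m)
p = 7.40 × 10^-25 kg·m/s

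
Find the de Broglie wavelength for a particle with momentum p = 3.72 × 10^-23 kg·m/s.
1.78 × 10^-11 m

Using the de Broglie relation λ = h/p:

λ = h/p
λ = (6.626 × 10^-34 J·s) / (3.72 × 10^-23 kg·m/s)
λ = 1.78 × 10^-11 m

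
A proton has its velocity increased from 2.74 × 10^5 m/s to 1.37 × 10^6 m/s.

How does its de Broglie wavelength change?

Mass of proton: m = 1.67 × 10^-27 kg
The wavelength decreases by a factor of 5.

Using λ = h/(mv):

Initial wavelength: λ₁ = h/(mv₁) = 1.45 × 10^-12 m
Final wavelength: λ₂ = h/(mv₂) = 2.90 × 10^-13 m

Since λ ∝ 1/v, when velocity increases by a factor of 5, the wavelength decreases by a factor of 5.

λ₂/λ₁ = v₁/v₂ = 1/5

The wavelength decreases by a factor of 5.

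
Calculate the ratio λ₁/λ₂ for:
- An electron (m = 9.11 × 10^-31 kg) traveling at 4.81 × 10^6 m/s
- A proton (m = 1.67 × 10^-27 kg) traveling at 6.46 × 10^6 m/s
λ₁/λ₂ = 2.46 × 10^3

Using λ = h/(mv):

λ₁ = h/(m₁v₁) = 1.51 × 10^-10 m
λ₂ = h/(m₂v₂) = 6.14 × 10^-14 m

Ratio λ₁/λ₂ = (m₂v₂)/(m₁v₁)
         = (1.67 × 10^-27 kg × 6.46 × 10^6 m/s) / (9.11 × 10^-31 kg × 4.81 × 10^6 m/s)
         = 2.46 × 10^3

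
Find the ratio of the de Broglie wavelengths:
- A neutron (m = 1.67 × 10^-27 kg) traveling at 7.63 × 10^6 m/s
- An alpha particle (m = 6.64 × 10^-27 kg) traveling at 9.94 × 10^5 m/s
λ₁/λ₂ = 0.518

Using λ = h/(mv):

λ₁ = h/(m₁v₁) = 5.20 × 10^-14 m
λ₂ = h/(m₂v₂) = 1.00 × 10^-13 m

Ratio λ₁/λ₂ = (m₂v₂)/(m₁v₁)
         = (6.64 × 10^-27 kg × 9.94 × 10^5 m/s) / (1.67 × 10^-27 kg × 7.63 × 10^6 m/s)
         = 0.518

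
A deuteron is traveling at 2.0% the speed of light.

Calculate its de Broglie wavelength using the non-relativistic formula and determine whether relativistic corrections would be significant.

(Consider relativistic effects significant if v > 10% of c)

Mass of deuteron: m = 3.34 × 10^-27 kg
No, relativistic corrections are not needed.

Using the non-relativistic de Broglie formula λ = h/(mv):

v = 2.0% × c = 5.996 × 10^6 m/s

λ = h/(mv)
λ = (6.626 × 10^-34 J·s) / (3.34 × 10^-27 kg × 5.996 × 10^6 m/s)
λ = 3.31 × 10^-14 m

Since v = 2.0% of c < 10% of c, relativistic corrections are NOT significant and this non-relativistic result is a good approximation.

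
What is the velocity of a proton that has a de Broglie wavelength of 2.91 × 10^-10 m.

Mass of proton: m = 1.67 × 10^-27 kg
1.36 × 10^3 m/s

From the de Broglie relation λ = h/(mv), we solve for v:

v = h/(mλ)
v = (6.626 × 10^-34 J·s) / (1.67 × 10^-27 kg × 2.91 × 10^-10 m)
v = 1.36 × 10^3 m/s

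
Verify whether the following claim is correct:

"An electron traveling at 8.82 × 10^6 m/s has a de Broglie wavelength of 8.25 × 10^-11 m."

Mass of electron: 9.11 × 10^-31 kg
True

The claim is correct.

Using λ = h/(mv):
λ = (6.626 × 10^-34 J·s) / (9.11 × 10^-31 kg × 8.82 × 10^6 m/s)
λ = 8.25 × 10^-11 m

This matches the claimed value.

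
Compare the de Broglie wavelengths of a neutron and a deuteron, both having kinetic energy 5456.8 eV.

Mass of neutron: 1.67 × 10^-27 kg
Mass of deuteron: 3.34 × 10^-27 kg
The neutron has the longer wavelength.

Using λ = h/√(2mKE):

For neutron: λ₁ = h/√(2m₁KE) = 3.88 × 10^-13 m
For deuteron: λ₂ = h/√(2m₂KE) = 2.74 × 10^-13 m

Since λ ∝ 1/√m at constant kinetic energy, the lighter particle has the longer wavelength.

The neutron has the longer de Broglie wavelength.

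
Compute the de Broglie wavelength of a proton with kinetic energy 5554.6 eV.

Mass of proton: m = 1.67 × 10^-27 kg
3.84 × 10^-13 m

Using λ = h/√(2mKE):

First convert KE to Joules: KE = 5554.6 eV = 8.899 × 10^-16 J

λ = h/√(2mKE)
λ = (6.626 × 10^-34 J·s) / √(2 × 1.67 × 10^-27 kg × 8.899 × 10^-16 J)
λ = 3.84 × 10^-13 m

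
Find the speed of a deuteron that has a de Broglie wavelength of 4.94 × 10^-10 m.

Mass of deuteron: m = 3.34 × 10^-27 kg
4.02 × 10^2 m/s

From the de Broglie relation λ = h/(mv), we solve for v:

v = h/(mλ)
v = (6.626 × 10^-34 J·s) / (3.34 × 10^-27 kg × 4.94 × 10^-10 m)
v = 4.02 × 10^2 m/s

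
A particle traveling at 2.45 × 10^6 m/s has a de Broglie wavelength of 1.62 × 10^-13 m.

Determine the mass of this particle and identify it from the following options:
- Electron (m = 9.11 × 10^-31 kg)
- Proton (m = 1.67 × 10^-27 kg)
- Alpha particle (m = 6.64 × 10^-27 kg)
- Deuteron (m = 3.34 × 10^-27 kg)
The particle is a proton.

From λ = h/(mv), solve for mass:

m = h/(λv)
m = (6.626 × 10^-34 J·s) / (1.62 × 10^-13 m × 2.45 × 10^6 m/s)
m = 1.67 × 10^-27 kg

Comparing with the listed masses, this is closest to a proton.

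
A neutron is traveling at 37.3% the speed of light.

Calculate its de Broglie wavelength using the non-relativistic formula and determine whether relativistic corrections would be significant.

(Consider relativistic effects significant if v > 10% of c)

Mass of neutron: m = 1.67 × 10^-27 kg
Yes, relativistic corrections are needed.

Using the non-relativistic de Broglie formula λ = h/(mv):

v = 37.3% × c = 1.118 × 10^8 m/s

λ = h/(mv)
λ = (6.626 × 10^-34 J·s) / (1.67 × 10^-27 kg × 1.118 × 10^8 m/s)
λ = 3.55 × 10^-15 m

Since v = 37.3% of c > 10% of c, relativistic corrections ARE significant and the actual wavelength would differ from this non-relativistic estimate.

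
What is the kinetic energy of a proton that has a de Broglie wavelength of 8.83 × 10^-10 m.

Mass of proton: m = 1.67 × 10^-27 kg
1.69 × 10^-22 J (or 1.05 × 10^-3 eV)

From λ = h/√(2mKE), we solve for KE:

λ² = h²/(2mKE)
KE = h²/(2mλ²)
KE = (6.626 × 10^-34 J·s)² / (2 × 1.67 × 10^-27 kg × (8.83 × 10^-10 m)²)
KE = 1.69 × 10^-22 J
KE = 1.05 × 10^-3 eV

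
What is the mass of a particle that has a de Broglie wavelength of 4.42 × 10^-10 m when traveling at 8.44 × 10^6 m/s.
1.78 × 10^-31 kg

From the de Broglie relation λ = h/(mv), we solve for m:

m = h/(λv)
m = (6.626 × 10^-34 J·s) / (4.42 × 10^-10 m × 8.44 × 10^6 m/s)
m = 1.78 × 10^-31 kg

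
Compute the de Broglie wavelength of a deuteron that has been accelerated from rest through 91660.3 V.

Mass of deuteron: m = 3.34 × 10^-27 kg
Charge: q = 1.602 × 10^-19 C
6.69 × 10^-14 m

When a particle is accelerated through voltage V, it gains kinetic energy KE = qV.

The de Broglie wavelength is then λ = h/√(2mqV):

λ = h/√(2mqV)
λ = (6.626 × 10^-34 J·s) / √(2 × 3.34 × 10^-27 kg × 1.602 × 10^-19 C × 91660.3 V)
λ = 6.69 × 10^-14 m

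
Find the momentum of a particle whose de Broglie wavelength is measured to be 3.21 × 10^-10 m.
2.06 × 10^-24 kg·m/s

From the de Broglie relation λ = h/p, we solve for p:

p = h/λ
p = (6.626 × 10^-34 J·s) / (3.21 × 10^-10 m)
p = 2.06 × 10^-24 kg·m/s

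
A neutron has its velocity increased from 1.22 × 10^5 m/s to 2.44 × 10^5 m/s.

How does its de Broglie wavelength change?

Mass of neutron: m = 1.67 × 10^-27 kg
The wavelength decreases by a factor of 2.

Using λ = h/(mv):

Initial wavelength: λ₁ = h/(mv₁) = 3.25 × 10^-12 m
Final wavelength: λ₂ = h/(mv₂) = 1.63 × 10^-12 m

Since λ ∝ 1/v, when velocity increases by a factor of 2, the wavelength decreases by a factor of 2.

λ₂/λ₁ = v₁/v₂ = 1/2

The wavelength decreases by a factor of 2.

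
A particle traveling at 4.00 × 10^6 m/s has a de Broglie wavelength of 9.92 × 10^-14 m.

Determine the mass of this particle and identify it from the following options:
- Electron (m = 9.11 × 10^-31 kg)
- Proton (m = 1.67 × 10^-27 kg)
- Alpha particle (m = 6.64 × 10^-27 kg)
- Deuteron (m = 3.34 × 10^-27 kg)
The particle is a proton.

From λ = h/(mv), solve for mass:

m = h/(λv)
m = (6.626 × 10^-34 J·s) / (9.92 × 10^-14 m × 4.00 × 10^6 m/s)
m = 1.67 × 10^-27 kg

Comparing with the listed masses, this is closest to a proton.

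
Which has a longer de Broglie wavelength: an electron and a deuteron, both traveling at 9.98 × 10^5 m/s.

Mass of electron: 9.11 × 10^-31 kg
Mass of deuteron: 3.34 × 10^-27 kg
The electron has the longer wavelength.

Using λ = h/(mv), since both particles have the same velocity, the wavelength depends only on mass.

For electron: λ₁ = h/(m₁v) = 7.29 × 10^-10 m
For deuteron: λ₂ = h/(m₂v) = 1.99 × 10^-13 m

Since λ ∝ 1/m at constant velocity, the lighter particle has the longer wavelength.

The electron has the longer de Broglie wavelength.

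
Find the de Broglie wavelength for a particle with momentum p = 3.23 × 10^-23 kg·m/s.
2.05 × 10^-11 m

Using the de Broglie relation λ = h/p:

λ = h/p
λ = (6.626 × 10^-34 J·s) / (3.23 × 10^-23 kg·m/s)
λ = 2.05 × 10^-11 m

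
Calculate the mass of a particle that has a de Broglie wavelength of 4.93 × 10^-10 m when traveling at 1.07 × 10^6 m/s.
1.26 × 10^-30 kg

From the de Broglie relation λ = h/(mv), we solve for m:

m = h/(λv)
m = (6.626 × 10^-34 J·s) / (4.93 × 10^-10 m × 1.07 × 10^6 m/s)
m = 1.26 × 10^-30 kg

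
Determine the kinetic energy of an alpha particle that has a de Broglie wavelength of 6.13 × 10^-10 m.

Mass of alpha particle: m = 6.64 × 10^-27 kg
8.80 × 10^-23 J (or 5.49 × 10^-4 eV)

From λ = h/√(2mKE), we solve for KE:

λ² = h²/(2mKE)
KE = h²/(2mλ²)
KE = (6.626 × 10^-34 J·s)² / (2 × 6.64 × 10^-27 kg × (6.13 × 10^-10 m)²)
KE = 8.80 × 10^-23 J
KE = 5.49 × 10^-4 eV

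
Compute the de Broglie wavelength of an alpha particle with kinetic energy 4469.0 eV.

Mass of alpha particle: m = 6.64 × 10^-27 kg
2.15 × 10^-13 m

Using λ = h/√(2mKE):

First convert KE to Joules: KE = 4469.0 eV = 7.160 × 10^-16 J

λ = h/√(2mKE)
λ = (6.626 × 10^-34 J·s) / √(2 × 6.64 × 10^-27 kg × 7.160 × 10^-16 J)
λ = 2.15 × 10^-13 m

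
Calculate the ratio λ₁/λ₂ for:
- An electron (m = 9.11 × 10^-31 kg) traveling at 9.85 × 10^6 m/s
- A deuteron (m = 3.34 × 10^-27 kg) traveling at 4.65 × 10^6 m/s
λ₁/λ₂ = 1.73 × 10^3

Using λ = h/(mv):

λ₁ = h/(m₁v₁) = 7.38 × 10^-11 m
λ₂ = h/(m₂v₂) = 4.27 × 10^-14 m

Ratio λ₁/λ₂ = (m₂v₂)/(m₁v₁)
         = (3.34 × 10^-27 kg × 4.65 × 10^6 m/s) / (9.11 × 10^-31 kg × 9.85 × 10^6 m/s)
         = 1.73 × 10^3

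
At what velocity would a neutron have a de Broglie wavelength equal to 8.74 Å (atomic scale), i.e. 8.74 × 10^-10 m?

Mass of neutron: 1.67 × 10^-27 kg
4.54 × 10^2 m/s

From λ = h/(mv), solve for v:

v = h/(mλ)
v = (6.626 × 10^-34 J·s) / (1.67 × 10^-27 kg × 8.74 × 10^-10 m)
v = 4.54 × 10^2 m/s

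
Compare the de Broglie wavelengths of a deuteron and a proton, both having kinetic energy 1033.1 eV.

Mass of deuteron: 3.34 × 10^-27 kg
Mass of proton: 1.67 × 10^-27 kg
The proton has the longer wavelength.

Using λ = h/√(2mKE):

For deuteron: λ₁ = h/√(2m₁KE) = 6.30 × 10^-13 m
For proton: λ₂ = h/√(2m₂KE) = 8.91 × 10^-13 m

Since λ ∝ 1/√m at constant kinetic energy, the lighter particle has the longer wavelength.

The proton has the longer de Broglie wavelength.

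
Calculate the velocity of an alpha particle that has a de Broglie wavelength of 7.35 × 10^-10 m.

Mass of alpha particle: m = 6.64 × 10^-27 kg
1.36 × 10^2 m/s

From the de Broglie relation λ = h/(mv), we solve for v:

v = h/(mλ)
v = (6.626 × 10^-34 J·s) / (6.64 × 10^-27 kg × 7.35 × 10^-10 m)
v = 1.36 × 10^2 m/s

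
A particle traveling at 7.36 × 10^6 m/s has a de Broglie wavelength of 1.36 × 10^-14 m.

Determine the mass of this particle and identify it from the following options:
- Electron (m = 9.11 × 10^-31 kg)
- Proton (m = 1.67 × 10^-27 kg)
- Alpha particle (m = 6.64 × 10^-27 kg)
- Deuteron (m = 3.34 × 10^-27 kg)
The particle is an alpha particle.

From λ = h/(mv), solve for mass:

m = h/(λv)
m = (6.626 × 10^-34 J·s) / (1.36 × 10^-14 m × 7.36 × 10^6 m/s)
m = 6.62 × 10^-27 kg

Comparing with the listed masses, this is closest to an alpha particle.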